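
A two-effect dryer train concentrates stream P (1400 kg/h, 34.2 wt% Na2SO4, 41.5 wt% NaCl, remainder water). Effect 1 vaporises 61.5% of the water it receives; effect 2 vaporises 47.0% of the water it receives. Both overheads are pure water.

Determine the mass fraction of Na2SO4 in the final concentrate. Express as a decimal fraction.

0.424

water in feed = 1400×0.243 = 340.2 kg/h.
After stage 1: water left = (1−0.615)×340.2 = 130.98; stream total = 1190.8 kg/h.
After stage 2: water left = (1−0.470)×130.98 = 69.418; final concentrate = 1129.2 kg/h.
Na2SO4 fraction = 478.8/1129.2 = 0.424.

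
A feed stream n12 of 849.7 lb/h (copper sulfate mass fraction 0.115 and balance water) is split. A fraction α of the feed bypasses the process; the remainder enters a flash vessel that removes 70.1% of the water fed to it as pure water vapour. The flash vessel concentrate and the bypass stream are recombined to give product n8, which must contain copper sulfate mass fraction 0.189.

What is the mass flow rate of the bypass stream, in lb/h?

All 849.7×0.115 = 97.716 lb/h of copper sulfate reaches n8, so n8 = 97.716/0.189 = 517.01 lb/h and vapour = 332.69 lb/h.
The evaporator receives (1−α)·849.7 of feed at 0.885 water and removes 0.701 of that water:
0.701×0.885×(1−α)×849.7 = 332.69
(1−α) = 332.69/527.14 = 0.6311;  α = 0.3689.
Bypass flow = 0.3689×849.7 = 313.44 lb/h.

313.4 lb/h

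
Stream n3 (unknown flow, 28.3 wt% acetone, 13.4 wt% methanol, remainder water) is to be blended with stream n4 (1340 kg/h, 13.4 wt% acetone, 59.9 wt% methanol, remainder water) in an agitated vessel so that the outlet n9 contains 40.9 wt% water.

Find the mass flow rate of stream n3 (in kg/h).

1094 kg/h

Let n3 be the unknown flow. Total out = 1340 + n3.
water balance: 357.78 + 0.583·n3 = 0.409·(1340 + n3)
(0.583 − 0.409)·n3 = 0.409×1340 − 357.78 = 190.28
n3 = 190.28 / 0.174 = 1093.6 kg/h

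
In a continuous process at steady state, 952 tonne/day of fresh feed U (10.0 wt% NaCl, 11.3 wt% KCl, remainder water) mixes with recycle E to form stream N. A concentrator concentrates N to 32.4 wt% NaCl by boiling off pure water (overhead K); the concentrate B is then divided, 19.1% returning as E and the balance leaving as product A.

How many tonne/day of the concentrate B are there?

Overall NaCl balance (none leaves overhead): NaCl in fresh feed = NaCl in product, i.e. 952×0.100 = (1−0.191)·B·0.324.
B = 95.2/(0.324×0.809) = 363.2 tonne/day.

363.2 tonne/day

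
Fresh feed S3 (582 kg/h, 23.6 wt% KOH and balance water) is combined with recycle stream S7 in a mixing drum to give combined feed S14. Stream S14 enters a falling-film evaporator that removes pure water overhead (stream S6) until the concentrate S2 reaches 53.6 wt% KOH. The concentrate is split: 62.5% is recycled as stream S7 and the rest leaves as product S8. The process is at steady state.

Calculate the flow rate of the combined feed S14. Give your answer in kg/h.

Overall KOH balance (none leaves overhead): KOH in fresh feed = KOH in product, i.e. 582×0.236 = (1−0.625)·S2·0.536.
S2 = 137.35/(0.536×0.375) = 683.34 kg/h.
Recycle S7 = 0.625×683.34 = 427.09 kg/h.
Combined feed S14 = 582 + 427.09 = 1009.1 kg/h.

1009 kg/h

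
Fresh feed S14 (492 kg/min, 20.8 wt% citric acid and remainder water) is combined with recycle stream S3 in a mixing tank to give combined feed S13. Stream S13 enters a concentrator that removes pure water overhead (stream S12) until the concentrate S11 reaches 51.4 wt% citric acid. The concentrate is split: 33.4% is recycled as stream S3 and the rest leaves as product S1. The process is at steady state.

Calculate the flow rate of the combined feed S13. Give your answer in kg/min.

Overall citric acid balance (none leaves overhead): citric acid in fresh feed = citric acid in product, i.e. 492×0.208 = (1−0.334)·S11·0.514.
S11 = 102.34/(0.514×0.666) = 298.94 kg/min.
Recycle S3 = 0.334×298.94 = 99.848 kg/min.
Combined feed S13 = 492 + 99.848 = 591.85 kg/min.

591.8 kg/min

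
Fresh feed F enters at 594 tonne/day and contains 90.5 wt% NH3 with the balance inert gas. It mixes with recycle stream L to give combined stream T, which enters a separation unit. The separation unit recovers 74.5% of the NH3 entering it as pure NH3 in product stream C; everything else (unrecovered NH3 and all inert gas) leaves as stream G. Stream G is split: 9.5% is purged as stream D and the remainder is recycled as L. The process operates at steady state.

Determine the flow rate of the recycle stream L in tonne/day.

inert gas enters only via F and leaves only via the purge: 594×0.095 = 0.095×(inert gas in G), and the separation unit passes all inert gas, so inert gas in T = inert gas in G = 594 tonne/day.
NH3 in T: m_A = 594×0.905 + (1−0.095)·(1−0.745)·m_A, so m_A = 537.57/0.7692 = 698.85 tonne/day.
G = (1−0.745)×698.85 + 594 = 772.21 tonne/day.
Recycle L = (1−0.095)×772.21 = 698.85 tonne/day.

698.8 tonne/day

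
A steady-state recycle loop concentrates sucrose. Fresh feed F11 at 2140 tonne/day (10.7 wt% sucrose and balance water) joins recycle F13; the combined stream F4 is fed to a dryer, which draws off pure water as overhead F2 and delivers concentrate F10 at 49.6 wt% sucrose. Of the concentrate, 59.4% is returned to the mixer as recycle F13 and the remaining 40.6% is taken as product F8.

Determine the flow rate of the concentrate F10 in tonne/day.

Overall sucrose balance (none leaves overhead): sucrose in fresh feed = sucrose in product, i.e. 2140×0.107 = (1−0.594)·F10·0.496.
F10 = 228.98/(0.496×0.406) = 1137.1 tonne/day.

1137 tonne/day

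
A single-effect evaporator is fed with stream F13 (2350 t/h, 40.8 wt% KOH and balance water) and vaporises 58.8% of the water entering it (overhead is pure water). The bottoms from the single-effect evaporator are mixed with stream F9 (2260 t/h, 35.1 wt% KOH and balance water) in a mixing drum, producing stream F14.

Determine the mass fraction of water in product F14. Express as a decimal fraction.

Vapour removed = 0.588×0.592×2350 = 818.03 t/h; concentrate = 1532 t/h.
water reaching the mixer = 573.17 (from concentrate) + 2260×0.649 = 2039.9 t/h.
Product flow = 1532 + 2260 = 3792 t/h; water fraction = 0.5380.

0.5380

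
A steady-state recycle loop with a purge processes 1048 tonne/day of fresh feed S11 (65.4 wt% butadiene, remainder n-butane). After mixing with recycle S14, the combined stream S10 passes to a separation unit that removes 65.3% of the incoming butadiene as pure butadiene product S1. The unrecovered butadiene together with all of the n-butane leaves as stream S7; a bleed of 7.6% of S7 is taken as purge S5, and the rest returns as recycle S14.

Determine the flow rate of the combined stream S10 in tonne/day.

5780 tonne/day

n-butane enters only via S11 and leaves only via the purge: 1048×0.346 = 0.076×(n-butane in S7), and the separation unit passes all n-butane, so n-butane in S10 = n-butane in S7 = 4771.2 tonne/day.
butadiene in S10: m_A = 1048×0.654 + (1−0.076)·(1−0.653)·m_A, so m_A = 685.39/0.6794 = 1008.9 tonne/day.
S10 = 1008.9 + 4771.2 = 5780 tonne/day.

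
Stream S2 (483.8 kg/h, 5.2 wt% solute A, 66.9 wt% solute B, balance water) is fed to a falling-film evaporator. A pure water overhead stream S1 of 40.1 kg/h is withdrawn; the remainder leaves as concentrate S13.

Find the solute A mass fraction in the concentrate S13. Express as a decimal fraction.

0.057

solute A is not removed: 483.8×0.052 = 25.158 kg/h of solute A enters S13.
Concentrate = 483.8 − 40.1 = 443.7 kg/h.
Mass fraction = 25.158/443.7 = 0.057.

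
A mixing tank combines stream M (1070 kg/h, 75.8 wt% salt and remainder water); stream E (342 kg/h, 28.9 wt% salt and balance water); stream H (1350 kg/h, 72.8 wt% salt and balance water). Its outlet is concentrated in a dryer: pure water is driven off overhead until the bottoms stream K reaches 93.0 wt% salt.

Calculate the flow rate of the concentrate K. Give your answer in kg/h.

2035 kg/h

salt entering = 1070×0.758 + 342×0.289 + 1350×0.728 = 1892.7 kg/h.
All salt reports to K, so K = 1892.7/0.930 = 2035.2 kg/h.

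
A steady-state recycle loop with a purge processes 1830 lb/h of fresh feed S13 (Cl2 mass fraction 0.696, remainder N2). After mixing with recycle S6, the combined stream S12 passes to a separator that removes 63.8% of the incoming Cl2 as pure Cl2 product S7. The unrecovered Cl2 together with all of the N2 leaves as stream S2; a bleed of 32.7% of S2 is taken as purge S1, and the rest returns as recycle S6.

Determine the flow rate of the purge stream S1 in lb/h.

N2 enters only via S13 and leaves only via the purge: 1830×0.304 = 0.327×(N2 in S2), and the separator passes all N2, so N2 in S12 = N2 in S2 = 1701.3 lb/h.
Cl2 in S12: m_A = 1830×0.696 + (1−0.327)·(1−0.638)·m_A, so m_A = 1273.7/0.7564 = 1683.9 lb/h.
S2 = (1−0.638)×1683.9 + 1701.3 = 2310.9 lb/h.
Purge S1 = 0.327×2310.9 = 755.65 lb/h.

755.7 lb/h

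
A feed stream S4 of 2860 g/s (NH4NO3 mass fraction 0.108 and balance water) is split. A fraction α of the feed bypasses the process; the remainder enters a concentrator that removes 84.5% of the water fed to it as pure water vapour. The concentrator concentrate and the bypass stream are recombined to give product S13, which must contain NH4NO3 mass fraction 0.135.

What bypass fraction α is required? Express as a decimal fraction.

All 2860×0.108 = 308.88 g/s of NH4NO3 reaches S13, so S13 = 308.88/0.135 = 2288 g/s and vapour = 572 g/s.
The evaporator receives (1−α)·2860 of feed at 0.892 water and removes 0.845 of that water:
0.845×0.892×(1−α)×2860 = 572
(1−α) = 572/2155.7 = 0.2653;  α = 0.7347.

0.735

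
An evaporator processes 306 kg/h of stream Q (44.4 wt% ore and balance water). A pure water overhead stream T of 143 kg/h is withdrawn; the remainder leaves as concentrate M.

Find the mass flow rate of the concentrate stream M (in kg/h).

Concentrate = 306 − 143 = 163 kg/h.

163 kg/h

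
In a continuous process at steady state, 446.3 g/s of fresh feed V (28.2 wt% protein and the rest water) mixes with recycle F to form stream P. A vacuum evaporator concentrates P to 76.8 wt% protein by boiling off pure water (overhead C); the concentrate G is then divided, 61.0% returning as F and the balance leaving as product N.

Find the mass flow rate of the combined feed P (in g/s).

702.6 g/s

Overall protein balance (none leaves overhead): protein in fresh feed = protein in product, i.e. 446.3×0.282 = (1−0.610)·G·0.768.
G = 125.86/(0.768×0.390) = 420.19 g/s.
Recycle F = 0.610×420.19 = 256.32 g/s.
Combined feed P = 446.3 + 256.32 = 702.62 g/s.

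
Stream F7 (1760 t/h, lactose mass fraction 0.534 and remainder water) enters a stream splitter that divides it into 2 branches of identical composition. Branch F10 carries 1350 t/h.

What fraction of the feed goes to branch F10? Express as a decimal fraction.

0.767

Fraction to F10 = 1350/1760 = 0.7670.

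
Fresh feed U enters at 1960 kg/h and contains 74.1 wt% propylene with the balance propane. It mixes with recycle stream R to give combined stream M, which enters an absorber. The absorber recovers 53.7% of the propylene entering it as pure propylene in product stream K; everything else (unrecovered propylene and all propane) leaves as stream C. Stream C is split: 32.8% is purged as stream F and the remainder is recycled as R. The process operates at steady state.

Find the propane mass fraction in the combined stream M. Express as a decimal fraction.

propane enters only via U and leaves only via the purge: 1960×0.259 = 0.328×(propane in C), and the absorber passes all propane, so propane in M = propane in C = 1547.7 kg/h.
propylene in M: m_A = 1960×0.741 + (1−0.328)·(1−0.537)·m_A, so m_A = 1452.4/0.6889 = 2108.3 kg/h.
M = 2108.3 + 1547.7 = 3656 kg/h.
propane fraction in M = 1547.7/3656 = 0.4233.

0.4233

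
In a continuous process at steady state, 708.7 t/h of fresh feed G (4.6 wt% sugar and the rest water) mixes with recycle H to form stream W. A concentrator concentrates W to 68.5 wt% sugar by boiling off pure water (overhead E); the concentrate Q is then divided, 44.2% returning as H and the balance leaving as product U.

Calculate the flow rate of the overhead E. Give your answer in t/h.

Overall sugar balance (none leaves overhead): sugar in fresh feed = sugar in product, i.e. 708.7×0.046 = (1−0.442)·Q·0.685.
Q = 32.6/(0.685×0.558) = 85.289 t/h.
Recycle H = 0.442×85.289 = 37.698 t/h.
Combined feed W = 708.7 + 37.698 = 746.4 t/h.
Overhead E = W − Q = 746.4 − 85.289 = 661.11 t/h.

661.1 t/h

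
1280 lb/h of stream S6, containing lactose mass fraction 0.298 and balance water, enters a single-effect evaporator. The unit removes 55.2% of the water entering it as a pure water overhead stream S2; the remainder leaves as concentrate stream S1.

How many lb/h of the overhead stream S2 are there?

496 lb/h

water entering = 1280×0.702 = 898.56 lb/h; overhead removed = 0.552×898.56 = 496.01 lb/h.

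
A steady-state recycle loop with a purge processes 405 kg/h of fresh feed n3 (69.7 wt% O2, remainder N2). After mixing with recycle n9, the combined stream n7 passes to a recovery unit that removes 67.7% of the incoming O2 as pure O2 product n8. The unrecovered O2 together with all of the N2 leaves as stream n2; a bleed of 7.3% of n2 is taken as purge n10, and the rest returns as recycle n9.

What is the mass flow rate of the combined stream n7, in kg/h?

N2 enters only via n3 and leaves only via the purge: 405×0.303 = 0.073×(N2 in n2), and the recovery unit passes all N2, so N2 in n7 = N2 in n2 = 1681 kg/h.
O2 in n7: m_A = 405×0.697 + (1−0.073)·(1−0.677)·m_A, so m_A = 282.28/0.7006 = 402.93 kg/h.
n7 = 402.93 + 1681 = 2084 kg/h.

2084 kg/h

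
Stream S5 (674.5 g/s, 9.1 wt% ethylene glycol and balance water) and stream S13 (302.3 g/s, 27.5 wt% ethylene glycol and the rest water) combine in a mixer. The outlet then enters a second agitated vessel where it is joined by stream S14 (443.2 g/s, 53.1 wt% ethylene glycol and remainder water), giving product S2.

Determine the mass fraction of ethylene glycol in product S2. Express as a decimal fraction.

0.268

Overall, product flow = 1420 g/s.
ethylene glycol in = 674.5×0.091 + 302.3×0.275 + 443.2×0.531 = 379.85 g/s.
ethylene glycol fraction in S2 = 0.268.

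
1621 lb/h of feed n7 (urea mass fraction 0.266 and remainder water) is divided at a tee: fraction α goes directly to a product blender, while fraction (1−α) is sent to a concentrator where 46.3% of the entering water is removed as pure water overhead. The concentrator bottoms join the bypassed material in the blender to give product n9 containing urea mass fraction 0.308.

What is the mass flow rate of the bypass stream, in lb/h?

970.6 lb/h

All 1621×0.266 = 431.19 lb/h of urea reaches n9, so n9 = 431.19/0.308 = 1400 lb/h and vapour = 221.05 lb/h.
The evaporator receives (1−α)·1621 of feed at 0.734 water and removes 0.463 of that water:
0.463×0.734×(1−α)×1621 = 221.05
(1−α) = 221.05/550.88 = 0.4013;  α = 0.5987.
Bypass flow = 0.5987×1621 = 970.56 lb/h.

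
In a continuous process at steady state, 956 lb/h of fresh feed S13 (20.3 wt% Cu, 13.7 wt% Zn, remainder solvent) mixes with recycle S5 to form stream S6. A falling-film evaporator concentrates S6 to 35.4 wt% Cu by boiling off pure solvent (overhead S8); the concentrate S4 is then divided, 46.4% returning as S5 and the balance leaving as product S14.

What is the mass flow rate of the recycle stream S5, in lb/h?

474.6 lb/h

Overall Cu balance (none leaves overhead): Cu in fresh feed = Cu in product, i.e. 956×0.203 = (1−0.464)·S4·0.354.
S4 = 194.07/(0.354×0.536) = 1022.8 lb/h.
Recycle S5 = 0.464×1022.8 = 474.57 lb/h.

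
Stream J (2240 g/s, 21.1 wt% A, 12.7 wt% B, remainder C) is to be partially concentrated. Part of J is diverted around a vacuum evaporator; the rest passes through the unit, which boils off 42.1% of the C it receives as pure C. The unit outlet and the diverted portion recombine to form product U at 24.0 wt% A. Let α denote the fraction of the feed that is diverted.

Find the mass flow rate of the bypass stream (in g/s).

1269 g/s

All 2240×0.211 = 472.64 g/s of A reaches U, so U = 472.64/0.240 = 1969.3 g/s and vapour = 270.67 g/s.
The evaporator receives (1−α)·2240 of feed at 0.662 C and removes 0.421 of that C:
0.421×0.662×(1−α)×2240 = 270.67
(1−α) = 270.67/624.29 = 0.4336;  α = 0.5664.
Bypass flow = 0.5664×2240 = 1268.8 g/s.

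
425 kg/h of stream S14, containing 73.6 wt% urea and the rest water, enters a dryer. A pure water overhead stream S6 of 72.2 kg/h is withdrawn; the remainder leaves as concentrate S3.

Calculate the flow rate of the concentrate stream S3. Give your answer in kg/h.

Concentrate = 425 − 72.2 = 352.8 kg/h.

352.8 kg/h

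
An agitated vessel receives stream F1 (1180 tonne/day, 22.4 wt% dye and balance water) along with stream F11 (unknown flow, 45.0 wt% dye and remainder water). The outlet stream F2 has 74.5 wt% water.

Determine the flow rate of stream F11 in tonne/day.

Let F11 be the unknown flow. Total out = 1180 + F11.
water balance: 915.68 + 0.550·F11 = 0.745·(1180 + F11)
(0.550 − 0.745)·F11 = 0.745×1180 − 915.68 = -36.58
F11 = -36.58 / -0.195 = 187.59 tonne/day

187.6 tonne/day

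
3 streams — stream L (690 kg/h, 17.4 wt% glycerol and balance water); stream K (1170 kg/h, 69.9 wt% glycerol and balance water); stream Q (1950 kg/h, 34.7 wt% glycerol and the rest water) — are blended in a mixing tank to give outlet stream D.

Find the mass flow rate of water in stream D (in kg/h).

water out = water in = 690×0.826 + 1170×0.301 + 1950×0.653 = 2195.5 kg/h.

2195 kg/h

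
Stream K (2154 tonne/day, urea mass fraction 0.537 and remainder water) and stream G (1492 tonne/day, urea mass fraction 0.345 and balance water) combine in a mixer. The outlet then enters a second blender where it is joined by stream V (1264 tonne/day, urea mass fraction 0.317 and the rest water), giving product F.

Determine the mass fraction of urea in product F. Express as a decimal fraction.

Overall, product flow = 4910 tonne/day.
urea in = 2154×0.537 + 1492×0.345 + 1264×0.317 = 2072.1 tonne/day.
urea fraction in F = 0.422.

0.422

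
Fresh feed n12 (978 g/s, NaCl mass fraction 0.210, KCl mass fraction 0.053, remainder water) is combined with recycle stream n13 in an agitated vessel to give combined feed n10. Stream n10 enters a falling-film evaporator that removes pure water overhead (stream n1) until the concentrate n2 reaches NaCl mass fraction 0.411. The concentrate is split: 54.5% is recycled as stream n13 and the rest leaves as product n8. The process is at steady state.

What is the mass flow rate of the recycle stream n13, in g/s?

Overall NaCl balance (none leaves overhead): NaCl in fresh feed = NaCl in product, i.e. 978×0.210 = (1−0.545)·n2·0.411.
n2 = 205.38/(0.411×0.455) = 1098.3 g/s.
Recycle n13 = 0.545×1098.3 = 598.55 g/s.

598.6 g/s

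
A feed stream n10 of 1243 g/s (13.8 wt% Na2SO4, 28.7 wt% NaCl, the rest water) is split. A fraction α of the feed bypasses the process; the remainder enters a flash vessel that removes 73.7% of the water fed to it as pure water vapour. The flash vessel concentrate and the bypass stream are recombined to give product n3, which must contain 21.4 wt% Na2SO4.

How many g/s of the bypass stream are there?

All 1243×0.138 = 171.53 g/s of Na2SO4 reaches n3, so n3 = 171.53/0.214 = 801.56 g/s and vapour = 441.44 g/s.
The evaporator receives (1−α)·1243 of feed at 0.575 water and removes 0.737 of that water:
0.737×0.575×(1−α)×1243 = 441.44
(1−α) = 441.44/526.75 = 0.8380;  α = 0.1620.
Bypass flow = 0.1620×1243 = 201.32 g/s.

201.3 g/s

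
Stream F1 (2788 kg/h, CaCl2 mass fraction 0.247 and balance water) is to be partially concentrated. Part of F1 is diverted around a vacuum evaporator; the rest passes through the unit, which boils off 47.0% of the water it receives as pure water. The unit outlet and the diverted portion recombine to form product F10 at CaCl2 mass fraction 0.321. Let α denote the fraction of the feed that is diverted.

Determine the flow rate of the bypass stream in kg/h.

972 kg/h

All 2788×0.247 = 688.64 kg/h of CaCl2 reaches F10, so F10 = 688.64/0.321 = 2145.3 kg/h and vapour = 642.72 kg/h.
The evaporator receives (1−α)·2788 of feed at 0.753 water and removes 0.470 of that water:
0.470×0.753×(1−α)×2788 = 642.72
(1−α) = 642.72/986.7 = 0.6514;  α = 0.3486.
Bypass flow = 0.3486×2788 = 971.95 kg/h.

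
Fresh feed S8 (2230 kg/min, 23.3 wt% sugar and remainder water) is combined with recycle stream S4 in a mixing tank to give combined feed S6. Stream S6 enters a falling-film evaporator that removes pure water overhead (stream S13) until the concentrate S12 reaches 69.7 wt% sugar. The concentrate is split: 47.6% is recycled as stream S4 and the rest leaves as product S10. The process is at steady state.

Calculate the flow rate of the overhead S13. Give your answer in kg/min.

Overall sugar balance (none leaves overhead): sugar in fresh feed = sugar in product, i.e. 2230×0.233 = (1−0.476)·S12·0.697.
S12 = 519.59/(0.697×0.524) = 1422.6 kg/min.
Recycle S4 = 0.476×1422.6 = 677.18 kg/min.
Combined feed S6 = 2230 + 677.18 = 2907.2 kg/min.
Overhead S13 = S6 − S12 = 2907.2 − 1422.6 = 1484.5 kg/min.

1485 kg/min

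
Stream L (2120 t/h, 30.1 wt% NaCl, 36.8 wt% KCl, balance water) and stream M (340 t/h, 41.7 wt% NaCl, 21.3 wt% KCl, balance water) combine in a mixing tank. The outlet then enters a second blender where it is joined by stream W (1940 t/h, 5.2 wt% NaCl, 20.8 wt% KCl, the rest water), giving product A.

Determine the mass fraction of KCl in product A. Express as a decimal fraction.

0.285

Overall, product flow = 4400 t/h.
KCl in = 2120×0.368 + 340×0.213 + 1940×0.208 = 1256.1 t/h.
KCl fraction in A = 0.285.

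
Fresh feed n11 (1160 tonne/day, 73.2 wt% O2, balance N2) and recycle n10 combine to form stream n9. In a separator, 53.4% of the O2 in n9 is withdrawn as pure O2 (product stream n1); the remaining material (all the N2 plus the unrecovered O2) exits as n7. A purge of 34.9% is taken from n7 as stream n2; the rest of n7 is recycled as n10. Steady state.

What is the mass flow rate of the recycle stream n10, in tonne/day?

949.7 tonne/day

N2 enters only via n11 and leaves only via the purge: 1160×0.268 = 0.349×(N2 in n7), and the separator passes all N2, so N2 in n9 = N2 in n7 = 890.77 tonne/day.
O2 in n9: m_A = 1160×0.732 + (1−0.349)·(1−0.534)·m_A, so m_A = 849.12/0.6966 = 1218.9 tonne/day.
n7 = (1−0.534)×1218.9 + 890.77 = 1458.8 tonne/day.
Recycle n10 = (1−0.349)×1458.8 = 949.66 tonne/day.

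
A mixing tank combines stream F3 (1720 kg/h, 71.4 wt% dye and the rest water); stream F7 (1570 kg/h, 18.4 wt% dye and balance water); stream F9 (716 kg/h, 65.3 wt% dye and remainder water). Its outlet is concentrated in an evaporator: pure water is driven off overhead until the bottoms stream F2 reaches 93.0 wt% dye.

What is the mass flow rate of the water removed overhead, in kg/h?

1872 kg/h

dye entering = 1720×0.714 + 1570×0.184 + 716×0.653 = 1984.5 kg/h.
All dye reports to F2, so F2 = 1984.5/0.930 = 2133.9 kg/h.
Total feed = 4006 kg/h; overhead = 4006 − 2133.9 = 1872.1 kg/h.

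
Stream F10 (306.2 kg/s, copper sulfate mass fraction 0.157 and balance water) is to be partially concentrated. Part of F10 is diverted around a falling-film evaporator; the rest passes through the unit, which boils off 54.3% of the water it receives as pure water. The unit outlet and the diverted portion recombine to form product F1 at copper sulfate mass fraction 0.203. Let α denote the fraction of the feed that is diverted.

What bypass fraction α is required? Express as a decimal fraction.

All 306.2×0.157 = 48.073 kg/s of copper sulfate reaches F1, so F1 = 48.073/0.203 = 236.81 kg/s and vapour = 69.385 kg/s.
The evaporator receives (1−α)·306.2 of feed at 0.843 water and removes 0.543 of that water:
0.543×0.843×(1−α)×306.2 = 69.385
(1−α) = 69.385/140.16 = 0.4950;  α = 0.5050.

0.505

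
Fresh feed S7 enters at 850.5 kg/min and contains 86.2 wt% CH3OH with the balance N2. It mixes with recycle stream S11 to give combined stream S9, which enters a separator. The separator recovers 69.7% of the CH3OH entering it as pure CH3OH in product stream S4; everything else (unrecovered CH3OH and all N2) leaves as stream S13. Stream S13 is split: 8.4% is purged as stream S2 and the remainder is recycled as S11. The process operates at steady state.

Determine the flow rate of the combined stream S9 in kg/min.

2412 kg/min

N2 enters only via S7 and leaves only via the purge: 850.5×0.138 = 0.084×(N2 in S13), and the separator passes all N2, so N2 in S9 = N2 in S13 = 1397.2 kg/min.
CH3OH in S9: m_A = 850.5×0.862 + (1−0.084)·(1−0.697)·m_A, so m_A = 733.13/0.7225 = 1014.8 kg/min.
S9 = 1014.8 + 1397.2 = 2412 kg/min.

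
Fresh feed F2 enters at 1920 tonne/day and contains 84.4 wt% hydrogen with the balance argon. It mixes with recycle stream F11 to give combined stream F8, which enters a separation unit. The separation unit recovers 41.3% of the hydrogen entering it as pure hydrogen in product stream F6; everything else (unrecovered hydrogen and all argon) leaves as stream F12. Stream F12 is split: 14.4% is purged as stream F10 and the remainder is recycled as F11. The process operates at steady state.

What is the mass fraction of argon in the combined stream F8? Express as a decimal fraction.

argon enters only via F2 and leaves only via the purge: 1920×0.156 = 0.144×(argon in F12), and the separation unit passes all argon, so argon in F8 = argon in F12 = 2080 tonne/day.
hydrogen in F8: m_A = 1920×0.844 + (1−0.144)·(1−0.413)·m_A, so m_A = 1620.5/0.4975 = 3257.1 tonne/day.
F8 = 3257.1 + 2080 = 5337.1 tonne/day.
argon fraction in F8 = 2080/5337.1 = 0.390.

0.390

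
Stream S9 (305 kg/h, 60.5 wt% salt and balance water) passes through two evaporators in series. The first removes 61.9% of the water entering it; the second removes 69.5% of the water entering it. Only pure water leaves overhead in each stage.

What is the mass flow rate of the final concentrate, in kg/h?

water in feed = 305×0.395 = 120.48 kg/h.
After stage 1: water left = (1−0.619)×120.48 = 45.901; stream total = 230.43 kg/h.
After stage 2: water left = (1−0.695)×45.901 = 14; final concentrate = 198.52 kg/h.

198.5 kg/h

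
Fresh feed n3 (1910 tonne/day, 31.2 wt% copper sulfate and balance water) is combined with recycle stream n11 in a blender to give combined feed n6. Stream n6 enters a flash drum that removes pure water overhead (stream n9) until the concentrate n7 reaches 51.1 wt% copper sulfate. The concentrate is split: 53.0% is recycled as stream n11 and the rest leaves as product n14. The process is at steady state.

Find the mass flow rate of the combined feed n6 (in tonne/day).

3225 tonne/day

Overall copper sulfate balance (none leaves overhead): copper sulfate in fresh feed = copper sulfate in product, i.e. 1910×0.312 = (1−0.530)·n7·0.511.
n7 = 595.92/(0.511×0.470) = 2481.2 tonne/day.
Recycle n11 = 0.530×2481.2 = 1315.1 tonne/day.
Combined feed n6 = 1910 + 1315.1 = 3225.1 tonne/day.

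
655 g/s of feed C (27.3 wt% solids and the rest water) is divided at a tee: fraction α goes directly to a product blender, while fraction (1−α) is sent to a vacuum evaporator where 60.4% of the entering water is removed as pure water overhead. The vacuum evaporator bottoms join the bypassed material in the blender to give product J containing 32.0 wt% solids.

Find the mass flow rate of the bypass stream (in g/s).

435.9 g/s

All 655×0.273 = 178.82 g/s of solids reaches J, so J = 178.82/0.320 = 558.8 g/s and vapour = 96.203 g/s.
The evaporator receives (1−α)·655 of feed at 0.727 water and removes 0.604 of that water:
0.604×0.727×(1−α)×655 = 96.203
(1−α) = 96.203/287.62 = 0.3345;  α = 0.6655.
Bypass flow = 0.6655×655 = 435.91 g/s.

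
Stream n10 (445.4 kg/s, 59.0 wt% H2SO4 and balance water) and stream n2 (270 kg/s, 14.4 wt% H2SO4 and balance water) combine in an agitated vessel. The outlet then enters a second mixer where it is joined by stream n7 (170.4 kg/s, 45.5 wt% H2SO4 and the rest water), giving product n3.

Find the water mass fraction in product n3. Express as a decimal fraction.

Overall, product flow = 885.8 kg/s.
water in = 445.4×0.410 + 270×0.856 + 170.4×0.545 = 506.6 kg/s.
water fraction in n3 = 0.5719.

0.5719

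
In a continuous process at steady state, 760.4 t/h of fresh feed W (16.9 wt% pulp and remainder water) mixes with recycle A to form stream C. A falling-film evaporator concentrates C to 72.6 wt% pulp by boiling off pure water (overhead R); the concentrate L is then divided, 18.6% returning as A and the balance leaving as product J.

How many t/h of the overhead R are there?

583.4 t/h

Overall pulp balance (none leaves overhead): pulp in fresh feed = pulp in product, i.e. 760.4×0.169 = (1−0.186)·L·0.726.
L = 128.51/(0.726×0.814) = 217.45 t/h.
Recycle A = 0.186×217.45 = 40.446 t/h.
Combined feed C = 760.4 + 40.446 = 800.85 t/h.
Overhead R = C − L = 800.85 − 217.45 = 583.39 t/h.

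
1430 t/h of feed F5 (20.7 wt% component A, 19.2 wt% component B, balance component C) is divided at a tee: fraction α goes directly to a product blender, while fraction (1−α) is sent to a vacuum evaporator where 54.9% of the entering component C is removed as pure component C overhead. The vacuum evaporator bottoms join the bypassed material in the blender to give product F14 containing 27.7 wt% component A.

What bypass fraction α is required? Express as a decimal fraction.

0.234

All 1430×0.207 = 296.01 t/h of component A reaches F14, so F14 = 296.01/0.277 = 1068.6 t/h and vapour = 361.37 t/h.
The evaporator receives (1−α)·1430 of feed at 0.601 component C and removes 0.549 of that component C:
0.549×0.601×(1−α)×1430 = 361.37
(1−α) = 361.37/471.83 = 0.7659;  α = 0.2341.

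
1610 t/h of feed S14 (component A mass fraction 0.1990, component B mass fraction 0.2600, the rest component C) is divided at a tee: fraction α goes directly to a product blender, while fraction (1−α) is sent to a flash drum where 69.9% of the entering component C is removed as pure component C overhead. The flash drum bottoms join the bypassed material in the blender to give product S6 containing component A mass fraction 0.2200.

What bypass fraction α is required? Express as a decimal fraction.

All 1610×0.199 = 320.39 t/h of component A reaches S6, so S6 = 320.39/0.220 = 1456.3 t/h and vapour = 153.68 t/h.
The evaporator receives (1−α)·1610 of feed at 0.541 component C and removes 0.699 of that component C:
0.699×0.541×(1−α)×1610 = 153.68
(1−α) = 153.68/608.84 = 0.2524;  α = 0.7476.

0.748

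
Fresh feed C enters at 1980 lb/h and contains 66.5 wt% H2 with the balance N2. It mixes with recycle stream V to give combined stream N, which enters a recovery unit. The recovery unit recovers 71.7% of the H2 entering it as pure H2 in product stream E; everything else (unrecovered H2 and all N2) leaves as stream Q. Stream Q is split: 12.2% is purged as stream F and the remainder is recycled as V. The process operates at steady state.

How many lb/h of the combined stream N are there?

7189 lb/h

N2 enters only via C and leaves only via the purge: 1980×0.335 = 0.122×(N2 in Q), and the recovery unit passes all N2, so N2 in N = N2 in Q = 5436.9 lb/h.
H2 in N: m_A = 1980×0.665 + (1−0.122)·(1−0.717)·m_A, so m_A = 1316.7/0.7515 = 1752 lb/h.
N = 1752 + 5436.9 = 7188.9 lb/h.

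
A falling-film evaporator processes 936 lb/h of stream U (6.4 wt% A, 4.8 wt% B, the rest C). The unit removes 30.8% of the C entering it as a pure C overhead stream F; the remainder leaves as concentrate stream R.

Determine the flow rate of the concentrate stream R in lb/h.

680 lb/h

C entering = 936×0.888 = 831.17 lb/h; overhead removed = 0.308×831.17 = 256 lb/h.
Concentrate = 936 − 256 = 680 lb/h.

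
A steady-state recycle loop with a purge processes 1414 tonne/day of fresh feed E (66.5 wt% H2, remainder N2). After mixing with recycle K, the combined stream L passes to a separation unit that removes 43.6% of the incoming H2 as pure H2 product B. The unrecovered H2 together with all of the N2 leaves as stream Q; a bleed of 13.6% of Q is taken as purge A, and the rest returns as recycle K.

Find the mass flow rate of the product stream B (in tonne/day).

H2 in L: m_A = 1414×0.665 + (1−0.136)·(1−0.436)·m_A, so m_A = 940.31/0.5127 = 1834 tonne/day.
Product B = 0.436×1834 = 799.63 tonne/day.

799.6 tonne/day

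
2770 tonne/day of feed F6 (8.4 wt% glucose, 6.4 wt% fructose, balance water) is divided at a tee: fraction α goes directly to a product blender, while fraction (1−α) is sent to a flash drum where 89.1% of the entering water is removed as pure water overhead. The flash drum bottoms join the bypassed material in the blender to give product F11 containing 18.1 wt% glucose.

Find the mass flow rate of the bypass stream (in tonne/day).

All 2770×0.084 = 232.68 tonne/day of glucose reaches F11, so F11 = 232.68/0.181 = 1285.5 tonne/day and vapour = 1484.5 tonne/day.
The evaporator receives (1−α)·2770 of feed at 0.852 water and removes 0.891 of that water:
0.891×0.852×(1−α)×2770 = 1484.5
(1−α) = 1484.5/2102.8 = 0.7060;  α = 0.2940.
Bypass flow = 0.2940×2770 = 814.51 tonne/day.

814.5 tonne/day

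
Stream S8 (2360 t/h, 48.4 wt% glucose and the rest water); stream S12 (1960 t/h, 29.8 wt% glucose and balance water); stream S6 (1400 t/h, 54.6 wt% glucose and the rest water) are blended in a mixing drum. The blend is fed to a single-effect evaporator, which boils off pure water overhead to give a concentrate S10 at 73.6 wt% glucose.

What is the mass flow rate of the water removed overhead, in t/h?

glucose entering = 2360×0.484 + 1960×0.298 + 1400×0.546 = 2490.7 t/h.
All glucose reports to S10, so S10 = 2490.7/0.736 = 3384.1 t/h.
Total feed = 5720 t/h; overhead = 5720 − 3384.1 = 2335.9 t/h.

2336 t/h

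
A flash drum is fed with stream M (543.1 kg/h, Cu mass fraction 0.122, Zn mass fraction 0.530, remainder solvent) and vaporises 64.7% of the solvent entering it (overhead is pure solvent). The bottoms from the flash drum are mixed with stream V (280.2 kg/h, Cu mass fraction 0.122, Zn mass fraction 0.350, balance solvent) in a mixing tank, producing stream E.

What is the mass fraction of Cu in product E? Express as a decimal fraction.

Vapour removed = 0.647×0.348×543.1 = 122.28 kg/h; concentrate = 420.82 kg/h.
Cu reaching the mixer = 66.258 (from concentrate) + 280.2×0.122 = 100.44 kg/h.
Product flow = 420.82 + 280.2 = 701.02 kg/h; Cu fraction = 0.143.

0.143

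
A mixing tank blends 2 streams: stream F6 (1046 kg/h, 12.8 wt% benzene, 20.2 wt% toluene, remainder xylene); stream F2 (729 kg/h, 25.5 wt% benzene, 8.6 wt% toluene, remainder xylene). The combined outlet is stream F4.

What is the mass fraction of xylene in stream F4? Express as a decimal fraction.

Total flow out = 1046 + 729 = 1775 kg/h.
xylene in = 1046×0.670 + 729×0.659 = 1181.2 kg/h.
xylene mass fraction in F4 = 1181.2/1775 = 0.665.

0.665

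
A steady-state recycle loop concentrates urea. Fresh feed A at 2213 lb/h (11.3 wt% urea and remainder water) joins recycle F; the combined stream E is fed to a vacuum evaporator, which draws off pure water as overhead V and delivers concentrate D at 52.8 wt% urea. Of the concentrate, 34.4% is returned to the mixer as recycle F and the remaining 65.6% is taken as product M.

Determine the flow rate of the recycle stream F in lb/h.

Overall urea balance (none leaves overhead): urea in fresh feed = urea in product, i.e. 2213×0.113 = (1−0.344)·D·0.528.
D = 250.07/(0.528×0.656) = 721.97 lb/h.
Recycle F = 0.344×721.97 = 248.36 lb/h.

248.4 lb/h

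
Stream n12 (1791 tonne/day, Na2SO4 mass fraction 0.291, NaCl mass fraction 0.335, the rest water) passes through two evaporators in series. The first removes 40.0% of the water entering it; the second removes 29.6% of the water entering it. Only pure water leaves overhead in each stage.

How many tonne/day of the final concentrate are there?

1404 tonne/day

water in feed = 1791×0.374 = 669.83 tonne/day.
After stage 1: water left = (1−0.400)×669.83 = 401.9; stream total = 1523.1 tonne/day.
After stage 2: water left = (1−0.296)×401.9 = 282.94; final concentrate = 1404.1 tonne/day.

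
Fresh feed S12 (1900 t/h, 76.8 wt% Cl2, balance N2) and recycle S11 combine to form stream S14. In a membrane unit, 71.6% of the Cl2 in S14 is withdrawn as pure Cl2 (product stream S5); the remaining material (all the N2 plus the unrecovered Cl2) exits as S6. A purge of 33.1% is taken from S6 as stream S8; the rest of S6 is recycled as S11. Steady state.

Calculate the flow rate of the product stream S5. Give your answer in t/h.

Cl2 in S14: m_A = 1900×0.768 + (1−0.331)·(1−0.716)·m_A, so m_A = 1459.2/0.8100 = 1801.5 t/h.
Product S5 = 0.716×1801.5 = 1289.9 t/h.

1290 t/h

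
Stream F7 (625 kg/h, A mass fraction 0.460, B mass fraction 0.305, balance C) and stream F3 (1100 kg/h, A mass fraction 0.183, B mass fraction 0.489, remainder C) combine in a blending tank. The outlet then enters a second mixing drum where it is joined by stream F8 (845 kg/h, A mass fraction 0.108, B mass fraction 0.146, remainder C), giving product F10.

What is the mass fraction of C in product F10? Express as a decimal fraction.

Overall, product flow = 2570 kg/h.
C in = 625×0.235 + 1100×0.328 + 845×0.746 = 1138 kg/h.
C fraction in F10 = 0.443.

0.443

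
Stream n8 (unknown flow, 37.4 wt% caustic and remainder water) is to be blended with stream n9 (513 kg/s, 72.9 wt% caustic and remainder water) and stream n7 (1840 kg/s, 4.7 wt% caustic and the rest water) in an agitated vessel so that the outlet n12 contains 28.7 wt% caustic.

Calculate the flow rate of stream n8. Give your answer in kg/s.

2470 kg/s

Let n8 be the unknown flow. Total out = 2353 + n8.
caustic balance: 460.46 + 0.374·n8 = 0.287·(2353 + n8)
(0.374 − 0.287)·n8 = 0.287×2353 − 460.46 = 214.85
n8 = 214.85 / 0.087 = 2469.6 kg/s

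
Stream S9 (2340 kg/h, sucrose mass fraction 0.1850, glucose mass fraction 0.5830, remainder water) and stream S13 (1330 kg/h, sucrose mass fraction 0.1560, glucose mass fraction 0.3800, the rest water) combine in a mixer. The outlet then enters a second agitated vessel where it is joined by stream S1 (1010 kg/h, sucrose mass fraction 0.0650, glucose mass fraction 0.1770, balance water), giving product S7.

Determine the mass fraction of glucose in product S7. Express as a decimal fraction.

Overall, product flow = 4680 kg/h.
glucose in = 2340×0.583 + 1330×0.380 + 1010×0.177 = 2048.4 kg/h.
glucose fraction in S7 = 0.4377.

0.4377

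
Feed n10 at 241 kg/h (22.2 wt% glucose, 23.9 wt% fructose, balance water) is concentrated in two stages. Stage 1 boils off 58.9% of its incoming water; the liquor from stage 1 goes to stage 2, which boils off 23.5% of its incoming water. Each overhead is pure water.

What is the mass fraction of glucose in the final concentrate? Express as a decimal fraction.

water in feed = 241×0.539 = 129.9 kg/h.
After stage 1: water left = (1−0.589)×129.9 = 53.388; stream total = 164.49 kg/h.
After stage 2: water left = (1−0.235)×53.388 = 40.842; final concentrate = 151.94 kg/h.
glucose fraction = 53.502/151.94 = 0.352.

0.352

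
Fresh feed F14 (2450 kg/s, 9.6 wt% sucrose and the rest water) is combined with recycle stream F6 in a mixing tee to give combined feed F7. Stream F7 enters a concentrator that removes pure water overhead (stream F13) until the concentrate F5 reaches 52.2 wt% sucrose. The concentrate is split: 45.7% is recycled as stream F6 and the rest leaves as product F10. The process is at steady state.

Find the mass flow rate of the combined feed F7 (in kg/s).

2829 kg/s

Overall sucrose balance (none leaves overhead): sucrose in fresh feed = sucrose in product, i.e. 2450×0.096 = (1−0.457)·F5·0.522.
F5 = 235.2/(0.522×0.543) = 829.79 kg/s.
Recycle F6 = 0.457×829.79 = 379.21 kg/s.
Combined feed F7 = 2450 + 379.21 = 2829.2 kg/s.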